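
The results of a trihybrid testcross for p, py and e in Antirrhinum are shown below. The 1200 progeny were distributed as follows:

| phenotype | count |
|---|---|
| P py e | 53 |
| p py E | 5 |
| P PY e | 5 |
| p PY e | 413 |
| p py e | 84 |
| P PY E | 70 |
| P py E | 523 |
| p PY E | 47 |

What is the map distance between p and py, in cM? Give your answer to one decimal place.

The two most frequent reciprocal classes, p PY e and P py E, are the parental types, so the F1 was p PY e / P py E.
The two rarest classes, P PY e and p py E, are the double crossovers. Comparing them with the parentals, only the p allele has switched, so p is the middle locus and the order is py – p – e.
Crossovers in the py–p interval produce the single-crossover classes p py e and P PY E (84 + 70 = 154) plus the double crossovers (10).
RF(py–p) = (154 + 10) / 1200 = 164/1200 = 0.1367 → 13.7 cM.

13.7 cM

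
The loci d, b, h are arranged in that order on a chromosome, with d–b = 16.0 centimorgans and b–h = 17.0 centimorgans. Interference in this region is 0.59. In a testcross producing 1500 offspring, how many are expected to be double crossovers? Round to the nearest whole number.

17

Map distances give recombination frequencies of 0.160 and 0.170 for the two intervals.
With interference 0.59 (so coincidence = 0.41), expected double-crossover frequency = 0.160 × 0.170 × 0.41 = 0.01115.
Expected number = 0.01115 × 1500 = 16.73 ≈ 17.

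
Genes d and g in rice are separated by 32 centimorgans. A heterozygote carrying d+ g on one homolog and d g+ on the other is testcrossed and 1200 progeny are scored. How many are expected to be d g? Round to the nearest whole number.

192

A map distance of 32 centimorgans corresponds to a recombination frequency of 0.320.
The F1 is d+ g / d g+, so d g is a recombinant gamete class with expected frequency r/2 = 0.320/2 = 0.1600.
Expected number = 0.1600 × 1200 = 192.00 ≈ 192.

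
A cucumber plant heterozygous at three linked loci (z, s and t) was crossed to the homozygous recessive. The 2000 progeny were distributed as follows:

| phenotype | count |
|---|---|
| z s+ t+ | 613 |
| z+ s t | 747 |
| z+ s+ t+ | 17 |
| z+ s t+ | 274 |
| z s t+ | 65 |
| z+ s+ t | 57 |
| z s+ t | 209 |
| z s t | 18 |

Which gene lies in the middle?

z

The two most frequent reciprocal classes, z s+ t+ and z+ s t, are the parental types, so the F1 was z s+ t+ / z+ s t.
The two rarest classes, z+ s+ t+ and z s t, are the double crossovers. Comparing them with the parentals, only the z allele has switched, so z is the middle locus and the order is t – z – s.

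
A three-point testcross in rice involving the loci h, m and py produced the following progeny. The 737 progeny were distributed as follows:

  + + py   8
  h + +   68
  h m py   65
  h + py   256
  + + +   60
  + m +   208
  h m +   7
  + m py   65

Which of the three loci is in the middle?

h

The two most frequent reciprocal classes, + m + and h + py, are the parental types, so the F1 was + m + / h + py.
The two rarest classes, h m + and + + py, are the double crossovers. Comparing them with the parentals, only the h allele has switched, so h is the middle locus and the order is m – h – py.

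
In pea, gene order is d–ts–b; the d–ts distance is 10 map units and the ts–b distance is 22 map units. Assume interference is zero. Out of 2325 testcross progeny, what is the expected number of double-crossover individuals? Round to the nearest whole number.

Map distances give recombination frequencies of 0.100 and 0.220 for the two intervals.
With no interference, expected double-crossover frequency = 0.100 × 0.220 = 0.02200.
Expected number = 0.02200 × 2325 = 51.15 ≈ 51.

51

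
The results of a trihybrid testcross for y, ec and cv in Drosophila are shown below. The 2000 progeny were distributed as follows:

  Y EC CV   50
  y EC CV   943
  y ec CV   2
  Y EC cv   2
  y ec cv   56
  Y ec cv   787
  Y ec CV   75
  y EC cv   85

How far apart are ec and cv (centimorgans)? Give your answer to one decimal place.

The two most frequent reciprocal classes, Y ec cv and y EC CV, are the parental types, so the F1 was Y ec cv / y EC CV.
The two rarest classes, Y EC cv and y ec CV, are the double crossovers. Comparing them with the parentals, only the ec allele has switched, so ec is the middle locus and the order is y – ec – cv.
Crossovers in the ec–cv interval produce the single-crossover classes Y ec CV and y EC cv (75 + 85 = 160) plus the double crossovers (4).
RF(ec–cv) = (160 + 4) / 2000 = 164/2000 = 0.0820 → 8.2 centimorgans.

8.2 centimorgans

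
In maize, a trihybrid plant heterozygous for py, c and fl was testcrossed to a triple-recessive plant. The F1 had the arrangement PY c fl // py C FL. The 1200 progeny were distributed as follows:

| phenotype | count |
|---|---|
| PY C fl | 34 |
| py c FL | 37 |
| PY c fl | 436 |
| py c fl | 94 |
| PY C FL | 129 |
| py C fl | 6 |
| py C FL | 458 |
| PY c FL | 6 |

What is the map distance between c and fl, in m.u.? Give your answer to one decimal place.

The two rarest classes, PY c FL and py C fl, are the double crossovers. Comparing them with the parentals, only the fl allele has switched, so fl is the middle locus and the order is c – fl – py.
Crossovers in the c–fl interval produce the single-crossover classes PY C fl and py c FL (34 + 37 = 71) plus the double crossovers (12).
RF(c–fl) = (71 + 12) / 1200 = 83/1200 = 0.0692 → 6.9 m.u.

6.9 m.u.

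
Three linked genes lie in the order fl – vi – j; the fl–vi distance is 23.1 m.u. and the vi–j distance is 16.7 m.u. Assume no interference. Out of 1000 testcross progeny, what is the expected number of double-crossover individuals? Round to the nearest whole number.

39

Map distances give recombination frequencies of 0.231 and 0.167 for the two intervals.
With no interference, expected double-crossover frequency = 0.231 × 0.167 = 0.03858.
Expected number = 0.03858 × 1000 = 38.58 ≈ 39.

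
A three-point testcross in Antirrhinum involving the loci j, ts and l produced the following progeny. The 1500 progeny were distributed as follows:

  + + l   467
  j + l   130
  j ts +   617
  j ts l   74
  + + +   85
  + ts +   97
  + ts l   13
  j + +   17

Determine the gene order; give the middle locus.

ts

The two most frequent reciprocal classes, j ts + and + + l, are the parental types, so the F1 was j ts + / + + l.
The two rarest classes, j + + and + ts l, are the double crossovers. Comparing them with the parentals, only the ts allele has switched, so ts is the middle locus and the order is l – ts – j.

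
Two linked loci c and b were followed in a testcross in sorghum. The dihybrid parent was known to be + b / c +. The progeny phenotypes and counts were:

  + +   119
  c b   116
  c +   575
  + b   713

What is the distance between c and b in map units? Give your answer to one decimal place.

The recombinant classes are + + and c b: 119 + 116 = 235.
Recombination frequency = 235/1523 = 0.1543 ≈ 15.4%, i.e. 15.4 map units.

15.4 map units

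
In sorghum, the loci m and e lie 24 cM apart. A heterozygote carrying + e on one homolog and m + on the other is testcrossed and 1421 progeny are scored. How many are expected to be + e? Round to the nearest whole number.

A map distance of 24 cM corresponds to a recombination frequency of 0.240.
The F1 is + e / m +, so + e is a parental gamete class with expected frequency (1 − r)/2 = 0.760/2 = 0.3800.
Expected number = 0.3800 × 1421 = 539.98 ≈ 540.

540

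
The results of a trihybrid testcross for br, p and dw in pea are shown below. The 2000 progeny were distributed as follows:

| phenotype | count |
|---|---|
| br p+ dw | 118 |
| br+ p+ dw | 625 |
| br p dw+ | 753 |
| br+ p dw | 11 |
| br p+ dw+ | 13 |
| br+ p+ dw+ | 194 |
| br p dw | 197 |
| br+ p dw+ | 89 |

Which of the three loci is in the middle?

The two most frequent reciprocal classes, br p dw+ and br+ p+ dw, are the parental types, so the F1 was br p dw+ / br+ p+ dw.
The two rarest classes, br p+ dw+ and br+ p dw, are the double crossovers. Comparing them with the parentals, only the p allele has switched, so p is the middle locus and the order is br – p – dw.

p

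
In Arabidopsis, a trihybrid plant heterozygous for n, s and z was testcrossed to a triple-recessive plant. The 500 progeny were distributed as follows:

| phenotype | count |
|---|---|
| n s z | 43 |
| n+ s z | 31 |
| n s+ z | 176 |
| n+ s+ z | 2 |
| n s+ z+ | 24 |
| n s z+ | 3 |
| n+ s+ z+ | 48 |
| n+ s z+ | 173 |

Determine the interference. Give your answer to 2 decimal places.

0.57

The two most frequent reciprocal classes, n+ s z+ and n s+ z, are the parental types, so the F1 was n+ s z+ / n s+ z.
The two rarest classes, n s z+ and n+ s+ z, are the double crossovers. Comparing them with the parentals, only the n allele has switched, so n is the middle locus and the order is s – n – z.
s–n: (91 + 5)/500 = 0.1920; n–z: (55 + 5)/500 = 0.1200.
Expected DCO frequency = 0.1920 × 0.1200 ≈ 0.02304; observed = 5/500 ≈ 0.01000.
Coefficient of coincidence = 0.01000/0.02304 ≈ 0.43; interference = 1 − 0.43 = 0.57.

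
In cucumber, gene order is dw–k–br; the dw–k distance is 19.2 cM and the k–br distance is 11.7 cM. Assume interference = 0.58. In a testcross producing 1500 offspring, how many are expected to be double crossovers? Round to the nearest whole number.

14

Map distances give recombination frequencies of 0.192 and 0.117 for the two intervals.
With interference 0.58 (so coincidence = 0.42), expected double-crossover frequency = 0.192 × 0.117 × 0.42 = 0.00943.
Expected number = 0.00943 × 1500 = 14.15 ≈ 14.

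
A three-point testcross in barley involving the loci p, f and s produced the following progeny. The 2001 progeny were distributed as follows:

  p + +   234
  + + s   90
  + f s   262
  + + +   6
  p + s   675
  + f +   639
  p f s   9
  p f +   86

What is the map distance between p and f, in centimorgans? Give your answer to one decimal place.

9.5 centimorgans

The two most frequent reciprocal classes, p + s and + f +, are the parental types, so the F1 was p + s / + f +.
The two rarest classes, p f s and + + +, are the double crossovers. Comparing them with the parentals, only the f allele has switched, so f is the middle locus and the order is p – f – s.
Crossovers in the p–f interval produce the single-crossover classes + + s and p f + (90 + 86 = 176) plus the double crossovers (15).
RF(p–f) = (176 + 15) / 2001 = 191/2001 = 0.0955 → 9.5 centimorgans.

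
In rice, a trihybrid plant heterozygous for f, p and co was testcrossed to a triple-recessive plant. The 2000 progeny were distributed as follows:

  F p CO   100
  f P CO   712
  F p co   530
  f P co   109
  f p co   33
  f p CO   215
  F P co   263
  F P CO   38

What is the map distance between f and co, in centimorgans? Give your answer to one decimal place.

14.0 centimorgans

The two most frequent reciprocal classes, f P CO and F p co, are the parental types, so the F1 was f P CO / F p co.
The two rarest classes, F P CO and f p co, are the double crossovers. Comparing them with the parentals, only the f allele has switched, so f is the middle locus and the order is p – f – co.
Crossovers in the f–co interval produce the single-crossover classes f P co and F p CO (109 + 100 = 209) plus the double crossovers (71).
RF(f–co) = (209 + 71) / 2000 = 280/2000 = 0.1400 → 14.0 centimorgans.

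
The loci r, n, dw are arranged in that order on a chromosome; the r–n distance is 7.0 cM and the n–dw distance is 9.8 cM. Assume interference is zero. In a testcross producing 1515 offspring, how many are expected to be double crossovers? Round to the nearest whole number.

10

Map distances give recombination frequencies of 0.070 and 0.098 for the two intervals.
With no interference, expected double-crossover frequency = 0.070 × 0.098 = 0.00686.
Expected number = 0.00686 × 1515 = 10.39 ≈ 10.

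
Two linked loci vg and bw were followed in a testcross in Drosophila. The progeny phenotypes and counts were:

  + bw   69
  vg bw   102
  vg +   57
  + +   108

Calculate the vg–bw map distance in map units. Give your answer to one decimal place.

The two most frequent classes, + + (108) and vg bw (102), are the parental types, so the F1 was + + / vg bw.
The recombinant classes are + bw and vg +: 69 + 57 = 126.
Recombination frequency = 126/336 = 0.3750 ≈ 37.5%, i.e. 37.5 map units.

37.5 map units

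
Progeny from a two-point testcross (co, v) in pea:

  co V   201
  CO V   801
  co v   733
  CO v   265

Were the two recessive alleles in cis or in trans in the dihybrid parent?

cis

The two most frequent classes are CO V (801) and co v (733); these are the parental (non-recombinant) types.
So the F1 carried CO V on one chromosome and co v on the other — the recessive alleles are on the same chromosome (cis / coupling).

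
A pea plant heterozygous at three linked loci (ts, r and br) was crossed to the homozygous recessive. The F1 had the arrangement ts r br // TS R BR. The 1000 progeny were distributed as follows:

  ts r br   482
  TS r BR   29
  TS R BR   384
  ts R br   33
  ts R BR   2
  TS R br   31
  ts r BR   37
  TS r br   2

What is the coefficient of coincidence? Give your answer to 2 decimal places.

The two rarest classes, TS r br and ts R BR, are the double crossovers. Comparing them with the parentals, only the ts allele has switched, so ts is the middle locus and the order is br – ts – r.
br–ts: (68 + 4)/1000 = 0.0720; ts–r: (62 + 4)/1000 = 0.0660.
Expected DCO frequency = 0.0720 × 0.0660 ≈ 0.00475; observed = 4/1000 ≈ 0.00400.
Coefficient of coincidence = 0.00400/0.00475 ≈ 0.84.

0.84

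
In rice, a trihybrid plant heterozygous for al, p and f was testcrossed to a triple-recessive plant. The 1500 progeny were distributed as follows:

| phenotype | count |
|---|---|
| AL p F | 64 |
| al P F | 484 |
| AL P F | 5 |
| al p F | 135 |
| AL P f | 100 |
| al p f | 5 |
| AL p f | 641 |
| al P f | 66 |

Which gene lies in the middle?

al

The two most frequent reciprocal classes, AL p f and al P F, are the parental types, so the F1 was AL p f / al P F.
The two rarest classes, al p f and AL P F, are the double crossovers. Comparing them with the parentals, only the al allele has switched, so al is the middle locus and the order is f – al – p.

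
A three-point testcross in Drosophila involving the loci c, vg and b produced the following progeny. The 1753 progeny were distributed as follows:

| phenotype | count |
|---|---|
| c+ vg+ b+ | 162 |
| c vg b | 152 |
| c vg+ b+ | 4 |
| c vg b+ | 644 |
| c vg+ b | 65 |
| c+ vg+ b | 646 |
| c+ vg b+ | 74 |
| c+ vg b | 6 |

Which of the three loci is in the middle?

The two most frequent reciprocal classes, c vg b+ and c+ vg+ b, are the parental types, so the F1 was c vg b+ / c+ vg+ b.
The two rarest classes, c vg+ b+ and c+ vg b, are the double crossovers. Comparing them with the parentals, only the vg allele has switched, so vg is the middle locus and the order is c – vg – b.

vg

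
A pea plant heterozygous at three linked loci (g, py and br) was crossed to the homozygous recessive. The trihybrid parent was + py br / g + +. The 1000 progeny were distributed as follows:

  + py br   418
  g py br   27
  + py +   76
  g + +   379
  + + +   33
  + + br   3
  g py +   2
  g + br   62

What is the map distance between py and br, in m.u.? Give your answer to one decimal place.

The two rarest classes, + + br and g py +, are the double crossovers. Comparing them with the parentals, only the py allele has switched, so py is the middle locus and the order is br – py – g.
Crossovers in the br–py interval produce the single-crossover classes + py + and g + br (76 + 62 = 138) plus the double crossovers (5).
RF(br–py) = (138 + 5) / 1000 = 143/1000 = 0.1430 → 14.3 m.u.

14.3 m.u.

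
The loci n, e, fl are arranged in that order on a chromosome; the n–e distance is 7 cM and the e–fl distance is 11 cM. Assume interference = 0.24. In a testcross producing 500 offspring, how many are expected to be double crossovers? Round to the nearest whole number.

3

Map distances give recombination frequencies of 0.070 and 0.110 for the two intervals.
With interference 0.24 (so coincidence = 0.76), expected double-crossover frequency = 0.070 × 0.110 × 0.76 = 0.00585.
Expected number = 0.00585 × 500 = 2.93 ≈ 3.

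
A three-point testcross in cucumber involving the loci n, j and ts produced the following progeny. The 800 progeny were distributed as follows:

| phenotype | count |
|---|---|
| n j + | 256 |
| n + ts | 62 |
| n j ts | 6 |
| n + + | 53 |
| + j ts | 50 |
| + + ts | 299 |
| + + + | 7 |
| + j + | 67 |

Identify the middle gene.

The two most frequent reciprocal classes, n j + and + + ts, are the parental types, so the F1 was n j + / + + ts.
The two rarest classes, n j ts and + + +, are the double crossovers. Comparing them with the parentals, only the ts allele has switched, so ts is the middle locus and the order is j – ts – n.

ts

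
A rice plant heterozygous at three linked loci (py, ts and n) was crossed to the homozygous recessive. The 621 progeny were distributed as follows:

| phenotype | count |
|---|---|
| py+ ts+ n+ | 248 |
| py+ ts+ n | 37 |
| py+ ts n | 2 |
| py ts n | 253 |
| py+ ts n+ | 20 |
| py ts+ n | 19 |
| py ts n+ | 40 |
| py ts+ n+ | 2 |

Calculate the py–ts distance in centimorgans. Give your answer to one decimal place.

6.9 centimorgans

The two most frequent reciprocal classes, py+ ts+ n+ and py ts n, are the parental types, so the F1 was py+ ts+ n+ / py ts n.
The two rarest classes, py ts+ n+ and py+ ts n, are the double crossovers. Comparing them with the parentals, only the py allele has switched, so py is the middle locus and the order is ts – py – n.
Crossovers in the ts–py interval produce the single-crossover classes py+ ts n+ and py ts+ n (20 + 19 = 39) plus the double crossovers (4).
RF(ts–py) = (39 + 4) / 621 = 43/621 = 0.0692 → 6.9 centimorgans.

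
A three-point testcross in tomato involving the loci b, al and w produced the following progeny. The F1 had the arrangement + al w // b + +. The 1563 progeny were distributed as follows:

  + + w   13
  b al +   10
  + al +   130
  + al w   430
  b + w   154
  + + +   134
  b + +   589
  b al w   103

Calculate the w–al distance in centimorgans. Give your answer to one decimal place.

The two rarest classes, + + w and b al +, are the double crossovers. Comparing them with the parentals, only the al allele has switched, so al is the middle locus and the order is w – al – b.
Crossovers in the w–al interval produce the single-crossover classes + al + and b + w (130 + 154 = 284) plus the double crossovers (23).
RF(w–al) = (284 + 23) / 1563 = 307/1563 = 0.1964 → 19.6 centimorgans.

19.6 centimorgans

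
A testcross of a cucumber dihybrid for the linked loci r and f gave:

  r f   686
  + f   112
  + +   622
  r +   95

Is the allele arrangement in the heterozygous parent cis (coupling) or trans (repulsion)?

cis

The two most frequent classes are + + (622) and r f (686); these are the parental (non-recombinant) types.
So the F1 carried + + on one chromosome and r f on the other — the recessive alleles are on the same chromosome (cis / coupling).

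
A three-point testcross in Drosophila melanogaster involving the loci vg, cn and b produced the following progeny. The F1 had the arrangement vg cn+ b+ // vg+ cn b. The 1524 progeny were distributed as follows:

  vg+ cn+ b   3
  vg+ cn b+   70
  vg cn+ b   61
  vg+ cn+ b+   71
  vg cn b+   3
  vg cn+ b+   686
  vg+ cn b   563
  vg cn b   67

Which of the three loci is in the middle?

cn

The two rarest classes, vg cn b+ and vg+ cn+ b, are the double crossovers. Comparing them with the parentals, only the cn allele has switched, so cn is the middle locus and the order is vg – cn – b.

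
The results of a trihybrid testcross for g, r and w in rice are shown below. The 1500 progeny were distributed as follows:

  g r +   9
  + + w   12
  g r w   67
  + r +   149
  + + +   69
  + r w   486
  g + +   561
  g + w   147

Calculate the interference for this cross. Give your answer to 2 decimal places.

0.37

The two most frequent reciprocal classes, g + + and + r w, are the parental types, so the F1 was g + + / + r w.
The two rarest classes, g r + and + + w, are the double crossovers. Comparing them with the parentals, only the r allele has switched, so r is the middle locus and the order is g – r – w.
g–r: (136 + 21)/1500 = 0.1047; r–w: (296 + 21)/1500 = 0.2113.
Expected DCO frequency = 0.1047 × 0.2113 ≈ 0.02212; observed = 21/1500 ≈ 0.01400.
Coefficient of coincidence = 0.01400/0.02212 ≈ 0.63; interference = 1 − 0.63 = 0.37.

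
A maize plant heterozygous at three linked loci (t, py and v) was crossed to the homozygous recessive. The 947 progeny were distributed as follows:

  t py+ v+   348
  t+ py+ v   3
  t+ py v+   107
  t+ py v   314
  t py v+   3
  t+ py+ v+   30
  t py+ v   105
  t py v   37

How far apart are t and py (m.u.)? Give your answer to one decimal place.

7.7 m.u.

The two most frequent reciprocal classes, t+ py v and t py+ v+, are the parental types, so the F1 was t+ py v / t py+ v+.
The two rarest classes, t+ py+ v and t py v+, are the double crossovers. Comparing them with the parentals, only the py allele has switched, so py is the middle locus and the order is t – py – v.
Crossovers in the t–py interval produce the single-crossover classes t py v and t+ py+ v+ (37 + 30 = 67) plus the double crossovers (6).
RF(t–py) = (67 + 6) / 947 = 73/947 = 0.0771 → 7.7 m.u.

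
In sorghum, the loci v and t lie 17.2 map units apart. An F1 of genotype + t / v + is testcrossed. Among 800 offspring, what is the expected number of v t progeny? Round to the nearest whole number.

69

A map distance of 17.2 map units corresponds to a recombination frequency of 0.172.
The F1 is + t / v +, so v t is a recombinant gamete class with expected frequency r/2 = 0.172/2 = 0.0860.
Expected number = 0.0860 × 800 = 68.80 ≈ 69.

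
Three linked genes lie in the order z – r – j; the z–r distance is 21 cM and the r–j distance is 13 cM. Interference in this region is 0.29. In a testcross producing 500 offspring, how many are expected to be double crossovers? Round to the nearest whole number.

10

Map distances give recombination frequencies of 0.210 and 0.130 for the two intervals.
With interference 0.29 (so coincidence = 0.71), expected double-crossover frequency = 0.210 × 0.130 × 0.71 = 0.01938.
Expected number = 0.01938 × 500 = 9.69 ≈ 10.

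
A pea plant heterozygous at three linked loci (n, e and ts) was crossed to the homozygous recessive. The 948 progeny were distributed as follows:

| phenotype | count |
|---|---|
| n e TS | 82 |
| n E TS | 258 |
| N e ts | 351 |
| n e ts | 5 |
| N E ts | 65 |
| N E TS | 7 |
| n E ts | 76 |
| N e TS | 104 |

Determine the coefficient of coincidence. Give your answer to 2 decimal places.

The two most frequent reciprocal classes, n E TS and N e ts, are the parental types, so the F1 was n E TS / N e ts.
The two rarest classes, N E TS and n e ts, are the double crossovers. Comparing them with the parentals, only the n allele has switched, so n is the middle locus and the order is e – n – ts.
e–n: (147 + 12)/948 = 0.1677; n–ts: (180 + 12)/948 = 0.2025.
Expected DCO frequency = 0.1677 × 0.2025 ≈ 0.03396; observed = 12/948 ≈ 0.01266.
Coefficient of coincidence = 0.01266/0.03396 ≈ 0.37.

0.37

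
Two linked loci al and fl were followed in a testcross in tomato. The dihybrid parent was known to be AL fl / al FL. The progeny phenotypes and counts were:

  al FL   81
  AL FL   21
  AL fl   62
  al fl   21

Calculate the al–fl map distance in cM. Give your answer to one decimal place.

22.7 cM

The recombinant classes are AL FL and al fl: 21 + 21 = 42.
Recombination frequency = 42/185 = 0.2270 ≈ 22.7%, i.e. 22.7 cM.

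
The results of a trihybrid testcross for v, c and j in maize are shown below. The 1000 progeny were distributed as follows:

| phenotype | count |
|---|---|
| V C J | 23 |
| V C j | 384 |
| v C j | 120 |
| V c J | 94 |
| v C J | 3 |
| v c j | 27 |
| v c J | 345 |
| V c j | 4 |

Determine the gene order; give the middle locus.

c

The two most frequent reciprocal classes, V C j and v c J, are the parental types, so the F1 was V C j / v c J.
The two rarest classes, V c j and v C J, are the double crossovers. Comparing them with the parentals, only the c allele has switched, so c is the middle locus and the order is j – c – v.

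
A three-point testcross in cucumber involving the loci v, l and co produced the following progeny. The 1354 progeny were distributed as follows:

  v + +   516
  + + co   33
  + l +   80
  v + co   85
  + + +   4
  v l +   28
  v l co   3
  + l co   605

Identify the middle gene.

The two most frequent reciprocal classes, v + + and + l co, are the parental types, so the F1 was v + + / + l co.
The two rarest classes, + + + and v l co, are the double crossovers. Comparing them with the parentals, only the v allele has switched, so v is the middle locus and the order is co – v – l.

v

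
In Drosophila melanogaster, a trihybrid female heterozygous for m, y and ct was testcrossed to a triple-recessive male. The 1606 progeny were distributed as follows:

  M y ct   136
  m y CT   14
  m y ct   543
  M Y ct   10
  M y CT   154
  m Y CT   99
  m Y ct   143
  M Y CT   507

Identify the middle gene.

The two most frequent reciprocal classes, M Y CT and m y ct, are the parental types, so the F1 was M Y CT / m y ct.
The two rarest classes, M Y ct and m y CT, are the double crossovers. Comparing them with the parentals, only the ct allele has switched, so ct is the middle locus and the order is y – ct – m.

ct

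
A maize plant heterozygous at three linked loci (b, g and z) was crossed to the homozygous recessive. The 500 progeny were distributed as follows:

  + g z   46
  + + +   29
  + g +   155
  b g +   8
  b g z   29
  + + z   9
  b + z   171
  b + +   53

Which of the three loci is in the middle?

b

The two most frequent reciprocal classes, + g + and b + z, are the parental types, so the F1 was + g + / b + z.
The two rarest classes, b g + and + + z, are the double crossovers. Comparing them with the parentals, only the b allele has switched, so b is the middle locus and the order is g – b – z.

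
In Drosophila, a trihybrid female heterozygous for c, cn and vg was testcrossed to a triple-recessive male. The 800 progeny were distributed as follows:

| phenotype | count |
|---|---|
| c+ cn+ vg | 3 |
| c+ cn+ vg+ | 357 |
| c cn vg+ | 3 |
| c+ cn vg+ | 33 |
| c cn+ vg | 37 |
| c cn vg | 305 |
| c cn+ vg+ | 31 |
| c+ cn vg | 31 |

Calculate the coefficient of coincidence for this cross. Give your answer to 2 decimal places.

0.93

The two most frequent reciprocal classes, c cn vg and c+ cn+ vg+, are the parental types, so the F1 was c cn vg / c+ cn+ vg+.
The two rarest classes, c cn vg+ and c+ cn+ vg, are the double crossovers. Comparing them with the parentals, only the vg allele has switched, so vg is the middle locus and the order is cn – vg – c.
cn–vg: (70 + 6)/800 = 0.0950; vg–c: (62 + 6)/800 = 0.0850.
Expected DCO frequency = 0.0950 × 0.0850 ≈ 0.00808; observed = 6/800 ≈ 0.00750.
Coefficient of coincidence = 0.00750/0.00808 ≈ 0.93.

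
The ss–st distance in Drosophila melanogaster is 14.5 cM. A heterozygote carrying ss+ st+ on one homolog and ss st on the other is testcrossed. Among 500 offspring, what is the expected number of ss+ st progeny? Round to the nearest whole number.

A map distance of 14.5 cM corresponds to a recombination frequency of 0.145.
The F1 is ss+ st+ / ss st, so ss+ st is a recombinant gamete class with expected frequency r/2 = 0.145/2 = 0.0725.
Expected number = 0.0725 × 500 = 36.25 ≈ 36.

36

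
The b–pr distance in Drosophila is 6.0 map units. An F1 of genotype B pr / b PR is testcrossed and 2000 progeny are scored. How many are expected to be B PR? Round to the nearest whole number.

60

A map distance of 6.0 map units corresponds to a recombination frequency of 0.060.
The F1 is B pr / b PR, so B PR is a recombinant gamete class with expected frequency r/2 = 0.060/2 = 0.0300.
Expected number = 0.0300 × 2000 = 60.00 ≈ 60.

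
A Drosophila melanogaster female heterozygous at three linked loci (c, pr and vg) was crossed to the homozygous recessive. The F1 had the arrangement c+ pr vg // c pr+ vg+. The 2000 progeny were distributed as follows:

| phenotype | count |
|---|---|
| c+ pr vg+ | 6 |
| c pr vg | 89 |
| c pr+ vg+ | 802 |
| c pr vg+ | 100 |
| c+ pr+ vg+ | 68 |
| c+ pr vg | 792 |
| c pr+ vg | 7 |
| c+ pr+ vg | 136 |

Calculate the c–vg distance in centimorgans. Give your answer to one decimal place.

The two rarest classes, c+ pr vg+ and c pr+ vg, are the double crossovers. Comparing them with the parentals, only the vg allele has switched, so vg is the middle locus and the order is pr – vg – c.
Crossovers in the vg–c interval produce the single-crossover classes c pr vg and c+ pr+ vg+ (89 + 68 = 157) plus the double crossovers (13).
RF(vg–c) = (157 + 13) / 2000 = 170/2000 = 0.0850 → 8.5 centimorgans.

8.5 centimorgans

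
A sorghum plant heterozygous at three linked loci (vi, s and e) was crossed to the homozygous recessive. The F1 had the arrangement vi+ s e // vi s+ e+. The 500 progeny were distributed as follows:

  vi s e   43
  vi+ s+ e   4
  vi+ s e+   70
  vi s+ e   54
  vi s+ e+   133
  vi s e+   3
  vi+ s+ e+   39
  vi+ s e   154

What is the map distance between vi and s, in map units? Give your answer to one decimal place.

17.8 map units

The two rarest classes, vi+ s+ e and vi s e+, are the double crossovers. Comparing them with the parentals, only the s allele has switched, so s is the middle locus and the order is vi – s – e.
Crossovers in the vi–s interval produce the single-crossover classes vi s e and vi+ s+ e+ (43 + 39 = 82) plus the double crossovers (7).
RF(vi–s) = (82 + 7) / 500 = 89/500 = 0.1780 → 17.8 map units.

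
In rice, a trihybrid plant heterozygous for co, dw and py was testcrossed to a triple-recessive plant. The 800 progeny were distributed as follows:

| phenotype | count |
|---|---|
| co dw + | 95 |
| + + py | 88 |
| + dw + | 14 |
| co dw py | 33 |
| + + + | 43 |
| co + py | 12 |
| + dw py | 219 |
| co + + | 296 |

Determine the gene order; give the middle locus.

py

The two most frequent reciprocal classes, co + + and + dw py, are the parental types, so the F1 was co + + / + dw py.
The two rarest classes, co + py and + dw +, are the double crossovers. Comparing them with the parentals, only the py allele has switched, so py is the middle locus and the order is dw – py – co.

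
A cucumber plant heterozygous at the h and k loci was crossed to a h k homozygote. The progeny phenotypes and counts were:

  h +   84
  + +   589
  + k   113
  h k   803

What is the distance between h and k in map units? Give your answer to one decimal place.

The two most frequent classes, + + (589) and h k (803), are the parental types, so the F1 was + + / h k.
The recombinant classes are + k and h +: 113 + 84 = 197.
Recombination frequency = 197/1589 = 0.1240 ≈ 12.4%, i.e. 12.4 map units.

12.4 map units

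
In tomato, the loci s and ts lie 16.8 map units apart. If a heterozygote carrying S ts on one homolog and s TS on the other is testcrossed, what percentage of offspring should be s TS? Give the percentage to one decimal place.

A map distance of 16.8 map units corresponds to a recombination frequency of 0.168.
The F1 is S ts / s TS, so s TS is a parental gamete class with expected frequency (1 − r)/2 = 0.832/2 = 0.4160.
That is 0.4160 = 41.6% of the progeny.

41.6%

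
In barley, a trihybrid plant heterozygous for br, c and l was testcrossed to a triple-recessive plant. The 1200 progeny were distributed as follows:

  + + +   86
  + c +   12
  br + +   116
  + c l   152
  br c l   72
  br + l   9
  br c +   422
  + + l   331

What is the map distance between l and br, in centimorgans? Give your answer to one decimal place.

14.9 centimorgans

The two most frequent reciprocal classes, br c + and + + l, are the parental types, so the F1 was br c + / + + l.
The two rarest classes, + c + and br + l, are the double crossovers. Comparing them with the parentals, only the br allele has switched, so br is the middle locus and the order is l – br – c.
Crossovers in the l–br interval produce the single-crossover classes br c l and + + + (72 + 86 = 158) plus the double crossovers (21).
RF(l–br) = (158 + 21) / 1200 = 179/1200 = 0.1492 → 14.9 centimorgans.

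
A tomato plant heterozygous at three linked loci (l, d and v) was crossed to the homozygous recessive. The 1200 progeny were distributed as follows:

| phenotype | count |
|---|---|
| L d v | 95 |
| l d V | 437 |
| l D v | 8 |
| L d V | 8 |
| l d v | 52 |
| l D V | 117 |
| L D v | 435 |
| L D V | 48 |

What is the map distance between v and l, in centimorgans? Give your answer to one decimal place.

The two most frequent reciprocal classes, l d V and L D v, are the parental types, so the F1 was l d V / L D v.
The two rarest classes, L d V and l D v, are the double crossovers. Comparing them with the parentals, only the l allele has switched, so l is the middle locus and the order is v – l – d.
Crossovers in the v–l interval produce the single-crossover classes l d v and L D V (52 + 48 = 100) plus the double crossovers (16).
RF(v–l) = (100 + 16) / 1200 = 116/1200 = 0.0967 → 9.7 centimorgans.

9.7 centimorgans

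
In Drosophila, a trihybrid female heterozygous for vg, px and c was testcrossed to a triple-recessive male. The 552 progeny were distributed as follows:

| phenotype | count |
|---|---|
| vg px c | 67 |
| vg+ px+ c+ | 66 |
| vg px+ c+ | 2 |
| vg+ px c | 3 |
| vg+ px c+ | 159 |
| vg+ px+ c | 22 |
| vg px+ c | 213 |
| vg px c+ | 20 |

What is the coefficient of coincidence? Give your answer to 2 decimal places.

0.43

The two most frequent reciprocal classes, vg px+ c and vg+ px c+, are the parental types, so the F1 was vg px+ c / vg+ px c+.
The two rarest classes, vg px+ c+ and vg+ px c, are the double crossovers. Comparing them with the parentals, only the c allele has switched, so c is the middle locus and the order is px – c – vg.
px–c: (133 + 5)/552 = 0.2500; c–vg: (42 + 5)/552 = 0.0851.
Expected DCO frequency = 0.2500 × 0.0851 ≈ 0.02127; observed = 5/552 ≈ 0.00906.
Coefficient of coincidence = 0.00906/0.02127 ≈ 0.43.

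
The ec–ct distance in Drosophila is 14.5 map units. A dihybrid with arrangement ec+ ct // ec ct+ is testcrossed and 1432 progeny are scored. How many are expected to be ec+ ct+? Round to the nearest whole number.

A map distance of 14.5 map units corresponds to a recombination frequency of 0.145.
The F1 is ec+ ct / ec ct+, so ec+ ct+ is a recombinant gamete class with expected frequency r/2 = 0.145/2 = 0.0725.
Expected number = 0.0725 × 1432 = 103.82 ≈ 104.

104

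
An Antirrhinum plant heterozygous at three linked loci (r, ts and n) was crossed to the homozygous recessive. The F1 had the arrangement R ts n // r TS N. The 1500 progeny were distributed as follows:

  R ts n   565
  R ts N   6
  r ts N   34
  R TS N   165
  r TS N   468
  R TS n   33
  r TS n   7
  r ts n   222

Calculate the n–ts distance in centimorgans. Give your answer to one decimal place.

5.3 centimorgans

The two rarest classes, R ts N and r TS n, are the double crossovers. Comparing them with the parentals, only the n allele has switched, so n is the middle locus and the order is ts – n – r.
Crossovers in the ts–n interval produce the single-crossover classes R TS n and r ts N (33 + 34 = 67) plus the double crossovers (13).
RF(ts–n) = (67 + 13) / 1500 = 80/1500 = 0.0533 → 5.3 centimorgans.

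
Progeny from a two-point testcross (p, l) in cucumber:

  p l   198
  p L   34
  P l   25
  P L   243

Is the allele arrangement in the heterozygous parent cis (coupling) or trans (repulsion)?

cis

The two most frequent classes are P L (243) and p l (198); these are the parental (non-recombinant) types.
So the F1 carried P L on one chromosome and p l on the other — the recessive alleles are on the same chromosome (cis / coupling).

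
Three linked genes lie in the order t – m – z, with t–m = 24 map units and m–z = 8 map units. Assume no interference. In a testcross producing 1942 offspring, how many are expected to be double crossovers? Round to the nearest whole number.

37

Map distances give recombination frequencies of 0.240 and 0.080 for the two intervals.
With no interference, expected double-crossover frequency = 0.240 × 0.080 = 0.01920.
Expected number = 0.01920 × 1942 = 37.29 ≈ 37.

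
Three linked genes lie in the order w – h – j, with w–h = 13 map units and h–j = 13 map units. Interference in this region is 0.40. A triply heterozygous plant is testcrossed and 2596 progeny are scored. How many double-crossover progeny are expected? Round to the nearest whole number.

26

Map distances give recombination frequencies of 0.130 and 0.130 for the two intervals.
With interference 0.40 (so coincidence = 0.60), expected double-crossover frequency = 0.130 × 0.130 × 0.60 = 0.01014.
Expected number = 0.01014 × 2596 = 26.32 ≈ 26.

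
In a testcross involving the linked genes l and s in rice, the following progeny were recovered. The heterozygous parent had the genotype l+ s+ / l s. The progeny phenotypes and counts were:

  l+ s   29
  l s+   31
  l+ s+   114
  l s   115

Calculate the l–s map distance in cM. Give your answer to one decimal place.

20.8 cM

The recombinant classes are l+ s and l s+: 29 + 31 = 60.
Recombination frequency = 60/289 = 0.2076 ≈ 20.8%, i.e. 20.8 cM.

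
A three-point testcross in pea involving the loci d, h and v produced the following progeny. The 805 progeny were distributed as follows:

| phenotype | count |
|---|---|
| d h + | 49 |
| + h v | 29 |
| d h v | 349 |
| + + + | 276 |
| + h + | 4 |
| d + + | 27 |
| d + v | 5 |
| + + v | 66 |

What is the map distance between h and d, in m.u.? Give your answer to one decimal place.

8.1 m.u.

The two most frequent reciprocal classes, d h v and + + +, are the parental types, so the F1 was d h v / + + +.
The two rarest classes, d + v and + h +, are the double crossovers. Comparing them with the parentals, only the h allele has switched, so h is the middle locus and the order is v – h – d.
Crossovers in the h–d interval produce the single-crossover classes + h v and d + + (29 + 27 = 56) plus the double crossovers (9).
RF(h–d) = (56 + 9) / 805 = 65/805 = 0.0807 → 8.1 m.u.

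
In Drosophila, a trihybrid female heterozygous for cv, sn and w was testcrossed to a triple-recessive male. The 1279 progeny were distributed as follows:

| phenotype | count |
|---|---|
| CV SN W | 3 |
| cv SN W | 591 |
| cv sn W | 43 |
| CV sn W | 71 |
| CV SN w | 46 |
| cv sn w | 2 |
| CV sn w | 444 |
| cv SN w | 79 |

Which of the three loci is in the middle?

The two most frequent reciprocal classes, cv SN W and CV sn w, are the parental types, so the F1 was cv SN W / CV sn w.
The two rarest classes, CV SN W and cv sn w, are the double crossovers. Comparing them with the parentals, only the cv allele has switched, so cv is the middle locus and the order is w – cv – sn.

cv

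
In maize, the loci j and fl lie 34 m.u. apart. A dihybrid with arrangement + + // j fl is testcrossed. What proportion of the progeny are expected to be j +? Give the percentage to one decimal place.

A map distance of 34 m.u. corresponds to a recombination frequency of 0.340.
The F1 is + + / j fl, so j + is a recombinant gamete class with expected frequency r/2 = 0.340/2 = 0.1700.
That is 0.1700 = 17.0% of the progeny.

17.0%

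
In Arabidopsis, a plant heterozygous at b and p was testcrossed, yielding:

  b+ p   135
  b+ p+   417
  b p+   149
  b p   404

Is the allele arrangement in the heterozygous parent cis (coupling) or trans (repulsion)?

The two most frequent classes are b+ p+ (417) and b p (404); these are the parental (non-recombinant) types.
So the F1 carried b+ p+ on one chromosome and b p on the other — the recessive alleles are on the same chromosome (cis / coupling).

cis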